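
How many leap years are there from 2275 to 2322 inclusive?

Years divisible by 4 in [2275, 2322]: 2276, 2280, 2284, 2288, 2292, 2296, 2300, 2304, 2308, 2312, 2316, 2320.
Of these, 2300 is divisible by 100 but not 400, so not leap.
Leap years: 12 − 1 = 11.

11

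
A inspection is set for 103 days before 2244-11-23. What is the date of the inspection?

2244-08-12

Count 103 days before November 23, 2244:
August 2244: 31 − 12 = 19 days remain.
Then September (30), October (31): 30 + 31 = 61 days.
November 1–23, 2244: 23 days.
Total: 19 + 61 + 23 = 103 days.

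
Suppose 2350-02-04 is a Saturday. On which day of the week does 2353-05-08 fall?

Day-of-year of February 4, 2350: 35.
Day-of-year of May 8, 2353: 128.
2350 has 365 days, so 365 − 35 = 330 days remain in 2350.
Full years: 2351: 365; 2352: 366. Sum = 731.
Total: 330 + 731 + 128 = 1189 days.
1189 mod 7 = 6, so 6 days after Saturday is Friday.

Friday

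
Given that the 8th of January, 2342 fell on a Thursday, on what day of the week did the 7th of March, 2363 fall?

Thursday

Day-of-year of January 8, 2342: 8.
Day-of-year of March 7, 2363: 66.
2342 has 365 days, so 365 − 8 = 357 days remain in 2342.
Full years 2343–2362: 15 common + 5 leap = 15×365 + 5×366 = 7305 days.
Total: 357 + 7305 + 66 = 7728 days.
7728 is a multiple of 7, so the 7th of March, 2363 falls on the same weekday: Thursday.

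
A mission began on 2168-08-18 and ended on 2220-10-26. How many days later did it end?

19061

From August 18, 2168 to August 18, 2220: 52 years, of which 12 contain a Feb 29 — 40×365 + 12×366 = 18992 days.
(2200 is not a leap year (divisible by 100 but not 400).)
August 2220: 31 − 18 = 13 days remain.
Then September (30): 30 days.
October 1–26, 2220: 26 days.
Residual: 69 days.
Total: 19061 days.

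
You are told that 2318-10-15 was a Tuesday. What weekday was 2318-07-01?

Count forward from the earlier date (July 1, 2318) to the later (October 15, 2318):
July 2318: 31 − 1 = 30 days remain.
Then August (31), September (30): 31 + 30 = 61 days.
October 1–15, 2318: 15 days.
Total: 30 + 61 + 15 = 106 days.
106 mod 7 = 1, so 1 day before Tuesday is Monday.

Monday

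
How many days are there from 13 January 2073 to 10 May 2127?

Day-of-year of January 13, 2073: 13.
Day-of-year of May 10, 2127: 130.
2073 has 365 days, so 365 − 13 = 352 days remain in 2073.
Full years 2074–2126: 41 common + 12 leap = 41×365 + 12×366 = 19357 days.
Total: 352 + 19357 + 130 = 19839 days.

19839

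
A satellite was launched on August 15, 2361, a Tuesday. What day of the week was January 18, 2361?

Wednesday

Count forward from the earlier date (January 18, 2361) to the later (August 15, 2361):
January 2361: 31 − 18 = 13 days remain.
Then February 2361 (28), March (31), April (30), May (31), June (30), July (31): 28 + 31 + 30 + 31 + 30 + 31 = 181 days.
August 1–15, 2361: 15 days.
Total: 13 + 181 + 15 = 209 days.
209 mod 7 = 6, so 6 days before Tuesday is Wednesday.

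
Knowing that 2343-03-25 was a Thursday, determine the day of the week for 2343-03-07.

Count forward from the earlier date (March 7, 2343) to the later (March 25, 2343):
Within March 2343: 25 − 7 = 18 days.
18 mod 7 = 4, so 4 days before Thursday is Sunday.

Sunday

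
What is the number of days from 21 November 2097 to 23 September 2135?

From November 21, 2097 to November 21, 2134: 37 years, of which 8 contain a Feb 29 — 29×365 + 8×366 = 13513 days.
(2100 is not a leap year (divisible by 100 but not 400).)
November 2134: 30 − 21 = 9 days remain.
Then 9 full months totalling 274 days.
September 1–23, 2135: 23 days.
Residual: 306 days.
Total: 13819 days.

13819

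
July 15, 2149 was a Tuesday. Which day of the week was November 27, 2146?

Count forward from the earlier date (November 27, 2146) to the later (July 15, 2149):
November 27, 2146 → November 27, 2147: 365 days.
November 27, 2147 → November 27, 2148: 366 days (2148 is a leap year).
November 2148: 30 − 27 = 3 days remain.
Then December (31), January (31), February 2149 (28), March (31), April (30), May (31), June (30): 31 + 31 + 28 + 31 + 30 + 31 + 30 = 212 days.
July 1–15, 2149: 15 days.
Residual: 230 days.
Total: 961 days.
961 mod 7 = 2, so 2 days before Tuesday is Sunday.

Sunday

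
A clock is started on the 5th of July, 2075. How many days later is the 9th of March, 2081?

Day-of-year of July 5, 2075: 186.
Day-of-year of March 9, 2081: 68.
2075 has 365 days, so 365 − 186 = 179 days remain in 2075.
Full years: 2076: 366; 2077: 365; 2078: 365; 2079: 365; 2080: 366. Sum = 1827.
Total: 179 + 1827 + 68 = 2074 days.

2074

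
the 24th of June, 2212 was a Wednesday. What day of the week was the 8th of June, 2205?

Count forward from the earlier date (June 8, 2205) to the later (June 24, 2212):
From June 8, 2205 to June 8, 2212: 7 years, of which 2 contain a Feb 29 — 5×365 + 2×366 = 2557 days.
Within June 2212: 24 − 8 = 16 days.
Total: 2573 days.
2573 mod 7 = 4, so 4 days before Wednesday is Saturday.

Saturday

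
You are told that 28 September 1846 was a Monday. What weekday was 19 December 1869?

Day-of-year of September 28, 1846: 271.
Day-of-year of December 19, 1869: 353.
1846 has 365 days, so 365 − 271 = 94 days remain in 1846.
Full years 1847–1868: 16 common + 6 leap = 16×365 + 6×366 = 8036 days.
Total: 94 + 8036 + 353 = 8483 days.
8483 mod 7 = 6, so 6 days after Monday is Sunday.

Sunday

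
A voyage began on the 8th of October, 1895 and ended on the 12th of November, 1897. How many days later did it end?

October 1895: 31 − 8 = 23 days remain.
Then 24 full months totalling 731 days.
November 1–12, 1897: 12 days.
Total: 23 + 731 + 12 = 766 days.

766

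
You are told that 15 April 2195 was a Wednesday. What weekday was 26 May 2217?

Day-of-year of April 15, 2195: 105.
Day-of-year of May 26, 2217: 146.
2195 has 365 days, so 365 − 105 = 260 days remain in 2195.
Full years 2196–2216: 16 common + 5 leap = 16×365 + 5×366 = 7670 days.
Total: 260 + 7670 + 146 = 8076 days.
8076 mod 7 = 5, so 5 days after Wednesday is Monday.

Monday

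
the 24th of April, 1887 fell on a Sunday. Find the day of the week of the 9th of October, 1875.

Count forward from the earlier date (October 9, 1875) to the later (April 24, 1887):
From October 9, 1875 to October 9, 1886: 11 years, of which 3 contain a Feb 29 — 8×365 + 3×366 = 4018 days.
October 1886: 31 − 9 = 22 days remain.
Then November (30), December (31), January (31), February 1887 (28), March (31): 30 + 31 + 31 + 28 + 31 = 151 days.
April 1–24, 1887: 24 days.
Residual: 197 days.
Total: 4215 days.
4215 mod 7 = 1, so 1 day before Sunday is Saturday.

Saturday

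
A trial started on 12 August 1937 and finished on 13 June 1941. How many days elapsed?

1401

Day-of-year of August 12, 1937: 224.
Day-of-year of June 13, 1941: 164.
1937 has 365 days, so 365 − 224 = 141 days remain in 1937.
Full years: 1938: 365; 1939: 365; 1940: 366. Sum = 1096.
Total: 141 + 1096 + 164 = 1401 days.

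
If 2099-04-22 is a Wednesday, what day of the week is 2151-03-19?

Day-of-year of April 22, 2099: 112.
Day-of-year of March 19, 2151: 78.
2099 has 365 days, so 365 − 112 = 253 days remain in 2099.
Full years 2100–2150: 39 common + 12 leap = 39×365 + 12×366 = 18627 days.
Total: 253 + 18627 + 78 = 18958 days.
18958 mod 7 = 2, so 2 days after Wednesday is Friday.

Friday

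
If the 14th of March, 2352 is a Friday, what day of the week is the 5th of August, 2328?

Sunday

Count forward from the earlier date (August 5, 2328) to the later (March 14, 2352):
From August 5, 2328 to August 5, 2351: 23 years, of which 5 contain a Feb 29 — 18×365 + 5×366 = 8400 days.
August 2351: 31 − 5 = 26 days remain.
Then September (30), October (31), November (30), December (31), January (31), February 2352 (29): 30 + 31 + 30 + 31 + 31 + 29 = 182 days.
March 1–14, 2352: 14 days.
Residual: 222 days.
Total: 8622 days.
8622 mod 7 = 5, so 5 days before Friday is Sunday.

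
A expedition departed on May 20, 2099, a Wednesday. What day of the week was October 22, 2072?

Saturday

Count forward from the earlier date (October 22, 2072) to the later (May 20, 2099):
From October 22, 2072 to October 22, 2098: 26 years, of which 6 contain a Feb 29 — 20×365 + 6×366 = 9496 days.
October 2098: 31 − 22 = 9 days remain.
Then November (30), December (31), January (31), February 2099 (28), March (31), April (30): 30 + 31 + 31 + 28 + 31 + 30 = 181 days.
May 1–20, 2099: 20 days.
Residual: 210 days.
Total: 9706 days.
9706 mod 7 = 4, so 4 days before Wednesday is Saturday.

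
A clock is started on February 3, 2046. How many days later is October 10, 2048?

980

Day-of-year of February 3, 2046: 34.
Day-of-year of October 10, 2048: 284.
2046 has 365 days, so 365 − 34 = 331 days remain in 2046.
Full years: 2047: 365. Sum = 365.
Total: 331 + 365 + 284 = 980 days.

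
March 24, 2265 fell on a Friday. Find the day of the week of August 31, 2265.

Thursday

March 2265: 31 − 24 = 7 days remain.
Then April (30), May (31), June (30), July (31): 30 + 31 + 30 + 31 = 122 days.
August 1–31, 2265: 31 days.
Total: 7 + 122 + 31 = 160 days.
160 mod 7 = 6, so 6 days after Friday is Thursday.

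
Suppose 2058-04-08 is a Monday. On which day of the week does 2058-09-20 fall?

April 2058: 30 − 8 = 22 days remain.
Then May (31), June (30), July (31), August (31): 31 + 30 + 31 + 31 = 123 days.
September 1–20, 2058: 20 days.
Total: 22 + 123 + 20 = 165 days.
165 mod 7 = 4, so 4 days after Monday is Friday.

Friday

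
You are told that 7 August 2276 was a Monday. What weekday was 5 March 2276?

Sunday

Count forward from the earlier date (March 5, 2276) to the later (August 7, 2276):
March 2276: 31 − 5 = 26 days remain.
Then April (30), May (31), June (30), July (31): 30 + 31 + 30 + 31 = 122 days.
August 1–7, 2276: 7 days.
Total: 26 + 122 + 7 = 155 days.
155 mod 7 = 1, so 1 day before Monday is Sunday.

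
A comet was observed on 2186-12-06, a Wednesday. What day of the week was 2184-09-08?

Wednesday

Count forward from the earlier date (September 8, 2184) to the later (December 6, 2186):
September 8, 2184 → September 8, 2185: 365 days.
September 8, 2185 → September 8, 2186: 365 days.
September 2186: 30 − 8 = 22 days remain.
Then October (31), November (30): 31 + 30 = 61 days.
December 1–6, 2186: 6 days.
Residual: 89 days.
Total: 819 days.
819 is a multiple of 7, so 2184-09-08 falls on the same weekday: Wednesday.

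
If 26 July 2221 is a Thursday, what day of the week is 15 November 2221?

July 2221: 31 − 26 = 5 days remain.
Then August (31), September (30), October (31): 31 + 30 + 31 = 92 days.
November 1–15, 2221: 15 days.
Total: 5 + 92 + 15 = 112 days.
112 is a multiple of 7, so 15 November 2221 falls on the same weekday: Thursday.

Thursday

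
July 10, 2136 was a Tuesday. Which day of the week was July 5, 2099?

Count forward from the earlier date (July 5, 2099) to the later (July 10, 2136):
From July 5, 2099 to July 5, 2136: 37 years, of which 9 contain a Feb 29 — 28×365 + 9×366 = 13514 days.
(2100 is not a leap year (divisible by 100 but not 400).)
Within July 2136: 10 − 5 = 5 days.
Total: 13519 days.
13519 mod 7 = 2, so 2 days before Tuesday is Sunday.

Sunday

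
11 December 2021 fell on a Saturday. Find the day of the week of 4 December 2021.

Count forward from the earlier date (December 4, 2021) to the later (December 11, 2021):
Within December 2021: 11 − 4 = 7 days.
7 is a multiple of 7, so 4 December 2021 falls on the same weekday: Saturday.

Saturday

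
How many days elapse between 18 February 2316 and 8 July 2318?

871

Day-of-year of February 18, 2316: 49.
Day-of-year of July 8, 2318: 189.
2316 has 366 days, so 366 − 49 = 317 days remain in 2316.
Full years: 2317: 365. Sum = 365.
Total: 317 + 365 + 189 = 871 days.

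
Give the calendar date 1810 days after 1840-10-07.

1845-09-21

Count 1810 days after October 7, 1840:
Day-of-year of October 7, 1840: 281.
Day-of-year of September 21, 1845: 264.
1840 has 366 days, so 366 − 281 = 85 days remain in 1840.
Full years: 1841: 365; 1842: 365; 1843: 365; 1844: 366. Sum = 1461.
Total: 85 + 1461 + 264 = 1810 days.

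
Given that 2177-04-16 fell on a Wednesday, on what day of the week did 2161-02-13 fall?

Count forward from the earlier date (February 13, 2161) to the later (April 16, 2177):
From February 13, 2161 to February 13, 2177: 16 years, of which 4 contain a Feb 29 — 12×365 + 4×366 = 5844 days.
February 2177: 28 − 13 = 15 days remain (2177 is not a leap year, so February has 28 days).
Then March (31): 31 days.
April 1–16, 2177: 16 days.
Residual: 62 days.
Total: 5906 days.
5906 mod 7 = 5, so 5 days before Wednesday is Friday.

Friday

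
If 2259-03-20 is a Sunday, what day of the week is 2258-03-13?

Saturday

Count forward from the earlier date (March 13, 2258) to the later (March 20, 2259):
March 13, 2258 → March 13, 2259: 365 days.
Within March 2259: 20 − 13 = 7 days.
Total: 372 days.
372 mod 7 = 1, so 1 day before Sunday is Saturday.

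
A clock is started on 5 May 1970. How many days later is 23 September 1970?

May 1970: 31 − 5 = 26 days remain.
Then June (30), July (31), August (31): 30 + 31 + 31 = 92 days.
September 1–23, 1970: 23 days.
Total: 26 + 92 + 23 = 141 days.

141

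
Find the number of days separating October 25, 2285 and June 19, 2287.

Day-of-year of October 25, 2285: 298.
Day-of-year of June 19, 2287: 170.
2285 has 365 days, so 365 − 298 = 67 days remain in 2285.
Full years: 2286: 365. Sum = 365.
Total: 67 + 365 + 170 = 602 days.

602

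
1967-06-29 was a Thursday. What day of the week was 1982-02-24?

From June 29, 1967 to June 29, 1981: 14 years, of which 4 contain a Feb 29 — 10×365 + 4×366 = 5114 days.
June 1981: 30 − 29 = 1 day remains.
Then July (31), August (31), September (30), October (31), November (30), December (31), January (31): 31 + 31 + 30 + 31 + 30 + 31 + 31 = 215 days.
February 1–24, 1982: 24 days (1982 is not a leap year).
Residual: 240 days.
Total: 5354 days.
5354 mod 7 = 6, so 6 days after Thursday is Wednesday.

Wednesday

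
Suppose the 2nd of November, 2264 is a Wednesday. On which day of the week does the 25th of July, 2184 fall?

Count forward from the earlier date (July 25, 2184) to the later (November 2, 2264):
Day-of-year of July 25, 2184: 207.
Day-of-year of November 2, 2264: 307.
2184 has 366 days, so 366 − 207 = 159 days remain in 2184.
Full years 2185–2263: 61 common + 18 leap = 61×365 + 18×366 = 28853 days.
Total: 159 + 28853 + 307 = 29319 days.
29319 mod 7 = 3, so 3 days before Wednesday is Sunday.

Sunday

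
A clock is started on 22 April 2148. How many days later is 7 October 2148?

168

April 2148: 30 − 22 = 8 days remain.
Then May (31), June (30), July (31), August (31), September (30): 31 + 30 + 31 + 31 + 30 = 153 days.
October 1–7, 2148: 7 days.
Total: 8 + 153 + 7 = 168 days.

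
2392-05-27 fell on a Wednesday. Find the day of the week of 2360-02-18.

Count forward from the earlier date (February 18, 2360) to the later (May 27, 2392):
From February 18, 2360 to February 18, 2392: 32 years, of which 8 contain a Feb 29 — 24×365 + 8×366 = 11688 days.
February 2392: 29 − 18 = 11 days remain (2392 is a leap year, so February has 29 days).
Then March (31), April (30): 31 + 30 = 61 days.
May 1–27, 2392: 27 days.
Residual: 99 days.
Total: 11787 days.
11787 mod 7 = 6, so 6 days before Wednesday is Thursday.

Thursday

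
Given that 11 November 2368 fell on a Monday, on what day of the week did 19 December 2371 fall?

Sunday

November 11, 2368 → November 11, 2369: 365 days.
November 11, 2369 → November 11, 2370: 365 days.
November 11, 2370 → November 11, 2371: 365 days.
November 2371: 30 − 11 = 19 days remain.
December 1–19, 2371: 19 days.
Residual: 38 days.
Total: 1133 days.
1133 mod 7 = 6, so 6 days after Monday is Sunday.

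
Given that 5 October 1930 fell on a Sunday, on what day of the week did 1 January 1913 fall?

Wednesday

Count forward from the earlier date (January 1, 1913) to the later (October 5, 1930):
Day-of-year of January 1, 1913: 1.
Day-of-year of October 5, 1930: 278.
1913 has 365 days, so 365 − 1 = 364 days remain in 1913.
Full years 1914–1929: 12 common + 4 leap = 12×365 + 4×366 = 5844 days.
Total: 364 + 5844 + 278 = 6486 days.
6486 mod 7 = 4, so 4 days before Sunday is Wednesday.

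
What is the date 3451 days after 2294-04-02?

2303-09-14

Count 3451 days after April 2, 2294:
From April 2, 2294 to April 2, 2303: 9 years, of which 1 contains a Feb 29 — 8×365 + 1×366 = 3286 days.
(2300 is not a leap year (divisible by 100 but not 400).)
April 2303: 30 − 2 = 28 days remain.
Then May (31), June (30), July (31), August (31): 31 + 30 + 31 + 31 = 123 days.
September 1–14, 2303: 14 days.
Residual: 165 days.
Total: 3451 days.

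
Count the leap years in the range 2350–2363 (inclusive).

Years divisible by 4 in [2350, 2363]: 2352, 2356, 2360.
No century exceptions apply. Count: 3.

3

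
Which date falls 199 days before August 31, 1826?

February 13, 1826

Count 199 days before August 31, 1826:
February 1826: 28 − 13 = 15 days remain (1826 is not a leap year, so February has 28 days).
Then March (31), April (30), May (31), June (30), July (31): 31 + 30 + 31 + 30 + 31 = 153 days.
August 1–31, 1826: 31 days.
Total: 15 + 153 + 31 = 199 days.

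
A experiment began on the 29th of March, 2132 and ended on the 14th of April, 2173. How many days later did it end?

Day-of-year of March 29, 2132: 89.
Day-of-year of April 14, 2173: 104.
2132 has 366 days, so 366 − 89 = 277 days remain in 2132.
Full years 2133–2172: 30 common + 10 leap = 30×365 + 10×366 = 14610 days.
Total: 277 + 14610 + 104 = 14991 days.

14991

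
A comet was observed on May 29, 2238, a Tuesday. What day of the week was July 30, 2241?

May 29, 2238 → May 29, 2239: 365 days.
May 29, 2239 → May 29, 2240: 366 days (2240 is a leap year).
May 29, 2240 → May 29, 2241: 365 days.
May 2241: 31 − 29 = 2 days remain.
Then June (30): 30 days.
July 1–30, 2241: 30 days.
Residual: 62 days.
Total: 1158 days.
1158 mod 7 = 3, so 3 days after Tuesday is Friday.

Friday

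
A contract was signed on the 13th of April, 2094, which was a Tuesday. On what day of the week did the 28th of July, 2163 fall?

Day-of-year of April 13, 2094: 103.
Day-of-year of July 28, 2163: 209.
2094 has 365 days, so 365 − 103 = 262 days remain in 2094.
Full years 2095–2162: 52 common + 16 leap = 52×365 + 16×366 = 24836 days.
Total: 262 + 24836 + 209 = 25307 days.
25307 mod 7 = 2, so 2 days after Tuesday is Thursday.

Thursday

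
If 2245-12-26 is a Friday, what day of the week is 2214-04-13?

Count forward from the earlier date (April 13, 2214) to the later (December 26, 2245):
Day-of-year of April 13, 2214: 103.
Day-of-year of December 26, 2245: 360.
2214 has 365 days, so 365 − 103 = 262 days remain in 2214.
Full years 2215–2244: 22 common + 8 leap = 22×365 + 8×366 = 10958 days.
Total: 262 + 10958 + 360 = 11580 days.
11580 mod 7 = 2, so 2 days before Friday is Wednesday.

Wednesday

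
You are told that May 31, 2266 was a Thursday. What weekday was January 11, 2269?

Monday

May 31, 2266 → May 31, 2267: 365 days.
May 31, 2267 → May 31, 2268: 366 days (2268 is a leap year).
May 2268: 31 − 31 = 0 days remain.
Then June (30), July (31), August (31), September (30), October (31), November (30), December (31): 30 + 31 + 31 + 30 + 31 + 30 + 31 = 214 days.
January 1–11, 2269: 11 days.
Residual: 225 days.
Total: 956 days.
956 mod 7 = 4, so 4 days after Thursday is Monday.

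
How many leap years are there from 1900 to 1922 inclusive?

Years divisible by 4 in [1900, 1922]: 1900, 1904, 1908, 1912, 1916, 1920.
Of these, 1900 is divisible by 100 but not 400, so not leap.
Leap years: 6 − 1 = 5.

5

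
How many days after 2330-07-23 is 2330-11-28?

128

July 2330: 31 − 23 = 8 days remain.
Then August (31), September (30), October (31): 31 + 30 + 31 = 92 days.
November 1–28, 2330: 28 days.
Total: 8 + 92 + 28 = 128 days.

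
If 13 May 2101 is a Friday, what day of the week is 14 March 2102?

Tuesday

May 2101: 31 − 13 = 18 days remain.
Then 9 full months totalling 273 days.
March 1–14, 2102: 14 days.
Residual: 305 days.
Total: 305 days.
305 mod 7 = 4, so 4 days after Friday is Tuesday.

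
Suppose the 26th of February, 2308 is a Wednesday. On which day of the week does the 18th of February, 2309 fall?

Thursday

Day-of-year of February 26, 2308: 57.
Day-of-year of February 18, 2309: 49.
2308 has 366 days, so 366 − 57 = 309 days remain in 2308.
Total: 309 + 49 = 358 days.
358 mod 7 = 1, so 1 day after Wednesday is Thursday.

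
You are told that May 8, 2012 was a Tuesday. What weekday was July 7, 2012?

Saturday

May 2012: 31 − 8 = 23 days remain.
Then June (30): 30 days.
July 1–7, 2012: 7 days.
Total: 23 + 30 + 7 = 60 days.
60 mod 7 = 4, so 4 days after Tuesday is Saturday.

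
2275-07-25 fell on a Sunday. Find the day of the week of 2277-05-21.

Monday

Day-of-year of July 25, 2275: 206.
Day-of-year of May 21, 2277: 141.
2275 has 365 days, so 365 − 206 = 159 days remain in 2275.
Full years: 2276: 366. Sum = 366.
Total: 159 + 366 + 141 = 666 days.
666 mod 7 = 1, so 1 day after Sunday is Monday.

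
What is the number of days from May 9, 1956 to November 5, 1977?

Day-of-year of May 9, 1956: 130.
Day-of-year of November 5, 1977: 309.
1956 has 366 days, so 366 − 130 = 236 days remain in 1956.
Full years 1957–1976: 15 common + 5 leap = 15×365 + 5×366 = 7305 days.
Total: 236 + 7305 + 309 = 7850 days.

7850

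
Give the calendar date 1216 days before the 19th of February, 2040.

the 21st of October, 2036

Count 1216 days before February 19, 2040:
October 21, 2036 → October 21, 2037: 365 days.
October 21, 2037 → October 21, 2038: 365 days.
October 21, 2038 → October 21, 2039: 365 days.
October 2039: 31 − 21 = 10 days remain.
Then November (30), December (31), January (31): 30 + 31 + 31 = 92 days.
February 1–19, 2040: 19 days (2040 is a leap year).
Residual: 121 days.
Total: 1216 days.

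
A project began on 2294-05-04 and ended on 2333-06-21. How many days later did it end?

14292

From May 4, 2294 to May 4, 2333: 39 years, of which 9 contain a Feb 29 — 30×365 + 9×366 = 14244 days.
(2300 is not a leap year (divisible by 100 but not 400).)
May 2333: 31 − 4 = 27 days remain.
June 1–21, 2333: 21 days.
Residual: 48 days.
Total: 14292 days.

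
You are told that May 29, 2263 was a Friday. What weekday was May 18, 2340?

Day-of-year of May 29, 2263: 149.
Day-of-year of May 18, 2340: 139.
2263 has 365 days, so 365 − 149 = 216 days remain in 2263.
Full years 2264–2339: 58 common + 18 leap = 58×365 + 18×366 = 27758 days.
Total: 216 + 27758 + 139 = 28113 days.
28113 mod 7 = 1, so 1 day after Friday is Saturday.

Saturday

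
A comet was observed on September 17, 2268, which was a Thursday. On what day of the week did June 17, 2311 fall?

Day-of-year of September 17, 2268: 261.
Day-of-year of June 17, 2311: 168.
2268 has 366 days, so 366 − 261 = 105 days remain in 2268.
Full years 2269–2310: 33 common + 9 leap = 33×365 + 9×366 = 15339 days.
Total: 105 + 15339 + 168 = 15612 days.
15612 mod 7 = 2, so 2 days after Thursday is Saturday.

Saturday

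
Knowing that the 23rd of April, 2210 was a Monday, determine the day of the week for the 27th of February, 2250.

Wednesday

Day-of-year of April 23, 2210: 113.
Day-of-year of February 27, 2250: 58.
2210 has 365 days, so 365 − 113 = 252 days remain in 2210.
Full years 2211–2249: 29 common + 10 leap = 29×365 + 10×366 = 14245 days.
Total: 252 + 14245 + 58 = 14555 days.
14555 mod 7 = 2, so 2 days after Monday is Wednesday.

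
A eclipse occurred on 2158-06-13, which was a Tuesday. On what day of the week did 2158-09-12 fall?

June 2158: 30 − 13 = 17 days remain.
Then July (31), August (31): 31 + 31 = 62 days.
September 1–12, 2158: 12 days.
Total: 17 + 62 + 12 = 91 days.
91 is a multiple of 7, so 2158-09-12 falls on the same weekday: Tuesday.

Tuesday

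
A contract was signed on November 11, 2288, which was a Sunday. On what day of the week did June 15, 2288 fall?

Friday

Count forward from the earlier date (June 15, 2288) to the later (November 11, 2288):
June 2288: 30 − 15 = 15 days remain.
Then July (31), August (31), September (30), October (31): 31 + 31 + 30 + 31 = 123 days.
November 1–11, 2288: 11 days.
Total: 15 + 123 + 11 = 149 days.
149 mod 7 = 2, so 2 days before Sunday is Friday.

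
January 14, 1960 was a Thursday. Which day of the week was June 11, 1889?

Count forward from the earlier date (June 11, 1889) to the later (January 14, 1960):
Day-of-year of June 11, 1889: 162.
Day-of-year of January 14, 1960: 14.
1889 has 365 days, so 365 − 162 = 203 days remain in 1889.
Full years 1890–1959: 54 common + 16 leap = 54×365 + 16×366 = 25566 days.
Total: 203 + 25566 + 14 = 25783 days.
25783 mod 7 = 2, so 2 days before Thursday is Tuesday.

Tuesday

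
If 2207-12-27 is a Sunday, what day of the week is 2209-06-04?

December 27, 2207 → December 27, 2208: 366 days (2208 is a leap year).
December 2208: 31 − 27 = 4 days remain.
Then January (31), February 2209 (28), March (31), April (30), May (31): 31 + 28 + 31 + 30 + 31 = 151 days.
June 1–4, 2209: 4 days.
Residual: 159 days.
Total: 525 days.
525 is a multiple of 7, so 2209-06-04 falls on the same weekday: Sunday.

Sunday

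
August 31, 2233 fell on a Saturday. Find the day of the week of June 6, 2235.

Saturday

August 2233: 31 − 31 = 0 days remain.
Then 21 full months totalling 638 days.
June 1–6, 2235: 6 days.
Total: 0 + 638 + 6 = 644 days.
644 is a multiple of 7, so June 6, 2235 falls on the same weekday: Saturday.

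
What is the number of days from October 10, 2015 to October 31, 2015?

Within October 2015: 31 − 10 = 21 days.

21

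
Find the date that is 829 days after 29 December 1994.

6 April 1997

Count 829 days after December 29, 1994:
Day-of-year of December 29, 1994: 363.
Day-of-year of April 6, 1997: 96.
1994 has 365 days, so 365 − 363 = 2 days remain in 1994.
Full years: 1995: 365; 1996: 366. Sum = 731.
Total: 2 + 731 + 96 = 829 days.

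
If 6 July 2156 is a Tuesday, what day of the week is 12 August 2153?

Count forward from the earlier date (August 12, 2153) to the later (July 6, 2156):
Day-of-year of August 12, 2153: 224.
Day-of-year of July 6, 2156: 188.
2153 has 365 days, so 365 − 224 = 141 days remain in 2153.
Full years: 2154: 365; 2155: 365. Sum = 730.
Total: 141 + 730 + 188 = 1059 days.
1059 mod 7 = 2, so 2 days before Tuesday is Sunday.

Sunday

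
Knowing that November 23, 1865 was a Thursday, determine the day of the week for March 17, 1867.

Sunday

November 23, 1865 → November 23, 1866: 365 days.
November 1866: 30 − 23 = 7 days remain.
Then December (31), January (31), February 1867 (28): 31 + 31 + 28 = 90 days.
March 1–17, 1867: 17 days.
Residual: 114 days.
Total: 479 days.
479 mod 7 = 3, so 3 days after Thursday is Sunday.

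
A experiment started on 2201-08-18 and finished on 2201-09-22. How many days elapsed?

35

August 2201: 31 − 18 = 13 days remain.
September 1–22, 2201: 22 days.
Total: 13 + 22 = 35 days.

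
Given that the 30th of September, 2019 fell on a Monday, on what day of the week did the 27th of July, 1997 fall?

Count forward from the earlier date (July 27, 1997) to the later (September 30, 2019):
Day-of-year of July 27, 1997: 208.
Day-of-year of September 30, 2019: 273.
1997 has 365 days, so 365 − 208 = 157 days remain in 1997.
Full years 1998–2018: 16 common + 5 leap = 16×365 + 5×366 = 7670 days.
Total: 157 + 7670 + 273 = 8100 days.
8100 mod 7 = 1, so 1 day before Monday is Sunday.

Sunday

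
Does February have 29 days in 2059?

2059 is not a leap year.

No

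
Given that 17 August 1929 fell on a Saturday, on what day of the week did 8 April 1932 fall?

Friday

Day-of-year of August 17, 1929: 229.
Day-of-year of April 8, 1932: 99.
1929 has 365 days, so 365 − 229 = 136 days remain in 1929.
Full years: 1930: 365; 1931: 365. Sum = 730.
Total: 136 + 730 + 99 = 965 days.
965 mod 7 = 6, so 6 days after Saturday is Friday.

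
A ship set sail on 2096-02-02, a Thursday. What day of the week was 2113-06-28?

Wednesday

From February 2, 2096 to February 2, 2113: 17 years, of which 4 contain a Feb 29 — 13×365 + 4×366 = 6209 days.
(2100 is not a leap year (divisible by 100 but not 400).)
February 2113: 28 − 2 = 26 days remain (2113 is not a leap year, so February has 28 days).
Then March (31), April (30), May (31): 31 + 30 + 31 = 92 days.
June 1–28, 2113: 28 days.
Residual: 146 days.
Total: 6355 days.
6355 mod 7 = 6, so 6 days after Thursday is Wednesday.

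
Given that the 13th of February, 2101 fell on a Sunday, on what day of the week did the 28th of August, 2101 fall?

Sunday

February 2101: 28 − 13 = 15 days remain (2101 is not a leap year, so February has 28 days).
Then March (31), April (30), May (31), June (30), July (31): 31 + 30 + 31 + 30 + 31 = 153 days.
August 1–28, 2101: 28 days.
Total: 15 + 153 + 28 = 196 days.
196 is a multiple of 7, so the 28th of August, 2101 falls on the same weekday: Sunday.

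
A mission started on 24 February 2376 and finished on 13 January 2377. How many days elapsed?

February 2376: 29 − 24 = 5 days remain (2376 is a leap year, so February has 29 days).
Then 10 full months totalling 306 days.
January 1–13, 2377: 13 days.
Residual: 324 days.
Total: 324 days.

324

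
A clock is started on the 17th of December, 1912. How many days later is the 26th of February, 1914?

436

Day-of-year of December 17, 1912: 352.
Day-of-year of February 26, 1914: 57.
1912 has 366 days, so 366 − 352 = 14 days remain in 1912.
Full years: 1913: 365. Sum = 365.
Total: 14 + 365 + 57 = 436 days.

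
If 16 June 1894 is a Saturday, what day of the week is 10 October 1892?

Monday

Count forward from the earlier date (October 10, 1892) to the later (June 16, 1894):
October 1892: 31 − 10 = 21 days remain.
Then 19 full months totalling 577 days.
June 1–16, 1894: 16 days.
Total: 21 + 577 + 16 = 614 days.
614 mod 7 = 5, so 5 days before Saturday is Monday.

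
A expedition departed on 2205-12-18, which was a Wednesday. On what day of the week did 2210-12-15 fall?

December 18, 2205 → December 18, 2206: 365 days.
December 18, 2206 → December 18, 2207: 365 days.
December 18, 2207 → December 18, 2208: 366 days (2208 is a leap year).
December 18, 2208 → December 18, 2209: 365 days.
December 2209: 31 − 18 = 13 days remain.
Then 11 full months totalling 334 days.
December 1–15, 2210: 15 days.
Residual: 362 days.
Total: 1823 days.
1823 mod 7 = 3, so 3 days after Wednesday is Saturday.

Saturday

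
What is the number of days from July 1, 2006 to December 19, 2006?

171

July 2006: 31 − 1 = 30 days remain.
Then August (31), September (30), October (31), November (30): 31 + 30 + 31 + 30 = 122 days.
December 1–19, 2006: 19 days.
Total: 30 + 122 + 19 = 171 days.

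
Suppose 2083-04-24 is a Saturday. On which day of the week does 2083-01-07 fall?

Count forward from the earlier date (January 7, 2083) to the later (April 24, 2083):
January 2083: 31 − 7 = 24 days remain.
Then February 2083 (28), March (31): 28 + 31 = 59 days.
April 1–24, 2083: 24 days.
Total: 24 + 59 + 24 = 107 days.
107 mod 7 = 2, so 2 days before Saturday is Thursday.

Thursday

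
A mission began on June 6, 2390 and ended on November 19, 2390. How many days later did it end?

June 2390: 30 − 6 = 24 days remain.
Then July (31), August (31), September (30), October (31): 31 + 31 + 30 + 31 = 123 days.
November 1–19, 2390: 19 days.
Total: 24 + 123 + 19 = 166 days.

166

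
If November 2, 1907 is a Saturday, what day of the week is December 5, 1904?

Monday

Count forward from the earlier date (December 5, 1904) to the later (November 2, 1907):
December 5, 1904 → December 5, 1905: 365 days.
December 5, 1905 → December 5, 1906: 365 days.
December 1906: 31 − 5 = 26 days remain.
Then 10 full months totalling 304 days.
November 1–2, 1907: 2 days.
Residual: 332 days.
Total: 1062 days.
1062 mod 7 = 5, so 5 days before Saturday is Monday.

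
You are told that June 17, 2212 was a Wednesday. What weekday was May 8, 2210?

Tuesday

Count forward from the earlier date (May 8, 2210) to the later (June 17, 2212):
May 2210: 31 − 8 = 23 days remain.
Then 24 full months totalling 731 days.
June 1–17, 2212: 17 days.
Total: 23 + 731 + 17 = 771 days.
771 mod 7 = 1, so 1 day before Wednesday is Tuesday.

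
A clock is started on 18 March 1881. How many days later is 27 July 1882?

March 1881: 31 − 18 = 13 days remain.
Then 15 full months totalling 456 days.
July 1–27, 1882: 27 days.
Total: 13 + 456 + 27 = 496 days.

496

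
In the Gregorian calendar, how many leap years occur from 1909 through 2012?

Years divisible by 4: 1912, 1916, …, 2012 — 26 in all.
2000 is divisible by 400, so still leap.
No century exceptions apply. Count: 26.

26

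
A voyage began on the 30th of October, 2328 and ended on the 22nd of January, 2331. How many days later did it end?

814

October 30, 2328 → October 30, 2329: 365 days.
October 30, 2329 → October 30, 2330: 365 days.
October 2330: 31 − 30 = 1 day remains.
Then November (30), December (31): 30 + 31 = 61 days.
January 1–22, 2331: 22 days.
Residual: 84 days.
Total: 814 days.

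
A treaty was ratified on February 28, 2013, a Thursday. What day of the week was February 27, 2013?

Count forward from the earlier date (February 27, 2013) to the later (February 28, 2013):
Within February 2013: 28 − 27 = 1 day.
1 mod 7 = 1, so 1 day before Thursday is Wednesday.

Wednesday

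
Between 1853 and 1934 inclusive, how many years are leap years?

Years divisible by 4: 1856, 1860, …, 1932 — 20 in all.
Of these, 1900 is divisible by 100 but not 400, so not leap.
Leap years: 20 − 1 = 19.

19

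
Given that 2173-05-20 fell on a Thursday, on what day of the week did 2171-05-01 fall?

Wednesday

Count forward from the earlier date (May 1, 2171) to the later (May 20, 2173):
May 2171: 31 − 1 = 30 days remain.
Then 23 full months totalling 700 days.
May 1–20, 2173: 20 days.
Total: 30 + 700 + 20 = 750 days.
750 mod 7 = 1, so 1 day before Thursday is Wednesday.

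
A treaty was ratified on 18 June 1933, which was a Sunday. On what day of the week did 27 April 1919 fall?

Count forward from the earlier date (April 27, 1919) to the later (June 18, 1933):
From April 27, 1919 to April 27, 1933: 14 years, of which 4 contain a Feb 29 — 10×365 + 4×366 = 5114 days.
April 1933: 30 − 27 = 3 days remain.
Then May (31): 31 days.
June 1–18, 1933: 18 days.
Residual: 52 days.
Total: 5166 days.
5166 is a multiple of 7, so 27 April 1919 falls on the same weekday: Sunday.

Sunday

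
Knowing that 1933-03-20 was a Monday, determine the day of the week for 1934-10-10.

Wednesday

March 20, 1933 → March 20, 1934: 365 days.
March 1934: 31 − 20 = 11 days remain.
Then April (30), May (31), June (30), July (31), August (31), September (30): 30 + 31 + 30 + 31 + 31 + 30 = 183 days.
October 1–10, 1934: 10 days.
Residual: 204 days.
Total: 569 days.
569 mod 7 = 2, so 2 days after Monday is Wednesday.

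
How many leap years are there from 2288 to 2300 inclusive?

Years divisible by 4 in [2288, 2300]: 2288, 2292, 2296, 2300.
Of these, 2300 is divisible by 100 but not 400, so not leap.
Leap years: 4 − 1 = 3.

3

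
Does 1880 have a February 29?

1880 is a leap year.

Yes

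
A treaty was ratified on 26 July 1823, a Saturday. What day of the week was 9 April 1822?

Tuesday

Count forward from the earlier date (April 9, 1822) to the later (July 26, 1823):
April 1822: 30 − 9 = 21 days remain.
Then 14 full months totalling 426 days.
July 1–26, 1823: 26 days.
Total: 21 + 426 + 26 = 473 days.
473 mod 7 = 4, so 4 days before Saturday is Tuesday.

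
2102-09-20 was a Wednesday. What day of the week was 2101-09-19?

Count forward from the earlier date (September 19, 2101) to the later (September 20, 2102):
September 19, 2101 → September 19, 2102: 365 days.
Within September 2102: 20 − 19 = 1 day.
Total: 366 days.
366 mod 7 = 2, so 2 days before Wednesday is Monday.

Monday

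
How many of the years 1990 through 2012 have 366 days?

Years divisible by 4 in [1990, 2012]: 1992, 1996, 2000, 2004, 2008, 2012.
2000 is divisible by 400, so still leap.
No century exceptions apply. Count: 6.

6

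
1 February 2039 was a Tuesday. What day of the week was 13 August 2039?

Saturday

February 2039: 28 − 1 = 27 days remain (2039 is not a leap year, so February has 28 days).
Then March (31), April (30), May (31), June (30), July (31): 31 + 30 + 31 + 30 + 31 = 153 days.
August 1–13, 2039: 13 days.
Total: 27 + 153 + 13 = 193 days.
193 mod 7 = 4, so 4 days after Tuesday is Saturday.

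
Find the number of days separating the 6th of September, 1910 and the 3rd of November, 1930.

7363

From September 6, 1910 to September 6, 1930: 20 years, of which 5 contain a Feb 29 — 15×365 + 5×366 = 7305 days.
September 1930: 30 − 6 = 24 days remain.
Then October (31): 31 days.
November 1–3, 1930: 3 days.
Residual: 58 days.
Total: 7363 days.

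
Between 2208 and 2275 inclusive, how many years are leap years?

17

Years divisible by 4: 2208, 2212, …, 2272 — 17 in all.
No century exceptions apply. Count: 17.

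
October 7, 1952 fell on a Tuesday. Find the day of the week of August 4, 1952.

Monday

Count forward from the earlier date (August 4, 1952) to the later (October 7, 1952):
August 1952: 31 − 4 = 27 days remain.
Then September (30): 30 days.
October 1–7, 1952: 7 days.
Total: 27 + 30 + 7 = 64 days.
64 mod 7 = 1, so 1 day before Tuesday is Monday.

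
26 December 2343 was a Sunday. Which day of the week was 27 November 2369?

From December 26, 2343 to December 26, 2368: 25 years, of which 7 contain a Feb 29 — 18×365 + 7×366 = 9132 days.
December 2368: 31 − 26 = 5 days remain.
Then 10 full months totalling 304 days.
November 1–27, 2369: 27 days.
Residual: 336 days.
Total: 9468 days.
9468 mod 7 = 4, so 4 days after Sunday is Thursday.

Thursday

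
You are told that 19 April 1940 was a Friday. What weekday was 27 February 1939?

Count forward from the earlier date (February 27, 1939) to the later (April 19, 1940):
February 1939: 28 − 27 = 1 day remains (1939 is not a leap year, so February has 28 days).
Then 13 full months totalling 397 days.
April 1–19, 1940: 19 days.
Total: 1 + 397 + 19 = 417 days.
417 mod 7 = 4, so 4 days before Friday is Monday.

Monday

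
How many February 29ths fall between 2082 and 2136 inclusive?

13

Years divisible by 4: 2084, 2088, …, 2136 — 14 in all.
Of these, 2100 is divisible by 100 but not 400, so not leap.
Leap years: 14 − 1 = 13.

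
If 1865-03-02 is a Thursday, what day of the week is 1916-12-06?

Wednesday

From March 2, 1865 to March 2, 1916: 51 years, of which 12 contain a Feb 29 — 39×365 + 12×366 = 18627 days.
(1900 is not a leap year (divisible by 100 but not 400).)
March 1916: 31 − 2 = 29 days remain.
Then April (30), May (31), June (30), July (31), August (31), September (30), October (31), November (30): 30 + 31 + 30 + 31 + 31 + 30 + 31 + 30 = 244 days.
December 1–6, 1916: 6 days.
Residual: 279 days.
Total: 18906 days.
18906 mod 7 = 6, so 6 days after Thursday is Wednesday.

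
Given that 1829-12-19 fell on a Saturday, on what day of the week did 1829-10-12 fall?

Monday

Count forward from the earlier date (October 12, 1829) to the later (December 19, 1829):
October 1829: 31 − 12 = 19 days remain.
Then November (30): 30 days.
December 1–19, 1829: 19 days.
Total: 19 + 30 + 19 = 68 days.
68 mod 7 = 5, so 5 days before Saturday is Monday.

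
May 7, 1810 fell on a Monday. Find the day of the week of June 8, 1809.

Thursday

Count forward from the earlier date (June 8, 1809) to the later (May 7, 1810):
Day-of-year of June 8, 1809: 159.
Day-of-year of May 7, 1810: 127.
1809 has 365 days, so 365 − 159 = 206 days remain in 1809.
Total: 206 + 127 = 333 days.
333 mod 7 = 4, so 4 days before Monday is Thursday.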